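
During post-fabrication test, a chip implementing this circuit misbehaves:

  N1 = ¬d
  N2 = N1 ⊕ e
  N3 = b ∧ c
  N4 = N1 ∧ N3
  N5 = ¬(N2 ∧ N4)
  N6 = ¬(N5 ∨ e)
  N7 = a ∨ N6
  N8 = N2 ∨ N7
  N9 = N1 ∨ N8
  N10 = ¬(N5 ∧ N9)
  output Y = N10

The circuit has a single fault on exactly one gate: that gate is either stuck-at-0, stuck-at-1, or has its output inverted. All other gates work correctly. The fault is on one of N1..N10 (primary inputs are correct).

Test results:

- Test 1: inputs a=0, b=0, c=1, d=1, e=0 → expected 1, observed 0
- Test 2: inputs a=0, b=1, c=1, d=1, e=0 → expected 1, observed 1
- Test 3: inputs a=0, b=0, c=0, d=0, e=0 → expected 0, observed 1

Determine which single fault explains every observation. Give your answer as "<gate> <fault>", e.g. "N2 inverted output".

N1 inverted output

Fault-free values for test 1 (a=0, b=0, c=1, d=1, e=0): N1=0, N2=0, N3=0, N4=0, N5=1, N6=0, N7=0, N8=0, N9=0, N10=1, giving Y=1. Observed 0.
Test 1: faults giving observed 0 are {N1 stuck-at-1, N1 inverted output, N2 stuck-at-1, N2 inverted output, N6 stuck-at-1, N6 inverted output, N7 stuck-at-1, N7 inverted output, N8 stuck-at-1, N8 inverted output, N9 stuck-at-1, N9 inverted output, N10 stuck-at-0, N10 inverted output}.
Test 2 (a=0, b=1, c=1, d=1, e=0): fault-free N1=0, N2=0, N3=1, N4=0, N5=1, N6=0, N7=0, N8=0, N9=0, N10=1 → 1; observed 1. Eliminates N2 stuck-at-1, N2 inverted output, N6 stuck-at-1, N6 inverted output, N7 stuck-at-1, N7 inverted output, N8 stuck-at-1, N8 inverted output, N9 stuck-at-1, N9 inverted output, N10 stuck-at-0, N10 inverted output.
Test 3 (a=0, b=0, c=0, d=0, e=0): fault-free N1=1, N2=1, N3=0, N4=0, N5=1, N6=0, N7=0, N8=1, N9=1, N10=0 → 0; observed 1. Eliminates N1 stuck-at-1.
Only N1 inverted output is consistent with every test.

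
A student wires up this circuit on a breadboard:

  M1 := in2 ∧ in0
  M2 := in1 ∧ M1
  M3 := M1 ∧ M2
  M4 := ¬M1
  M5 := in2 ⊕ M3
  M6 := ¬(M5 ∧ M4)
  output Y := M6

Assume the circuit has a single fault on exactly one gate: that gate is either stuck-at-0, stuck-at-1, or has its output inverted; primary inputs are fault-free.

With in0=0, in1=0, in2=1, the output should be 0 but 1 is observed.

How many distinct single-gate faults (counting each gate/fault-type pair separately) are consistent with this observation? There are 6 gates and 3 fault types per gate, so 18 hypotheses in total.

10

Fault-free: M1=0, M2=0, M3=0, M4=1, M5=1, M6=0 → 0. Observed 1.
  M1: stuck-at-1, inverted output ✓; others ✗
  M2: none of the 3 fault types match ✗
  M3: stuck-at-1, inverted output ✓; others ✗
  M4: stuck-at-0, inverted output ✓; others ✗
  M5: stuck-at-0, inverted output ✓; others ✗
  M6: stuck-at-1, inverted output ✓; others ✗
Consistent faults: {M1 stuck-at-1, M1 inverted output, M3 stuck-at-1, M3 inverted output, M4 stuck-at-0, M4 inverted output, M5 stuck-at-0, M5 inverted output, M6 stuck-at-1, M6 inverted output} — 10 in all.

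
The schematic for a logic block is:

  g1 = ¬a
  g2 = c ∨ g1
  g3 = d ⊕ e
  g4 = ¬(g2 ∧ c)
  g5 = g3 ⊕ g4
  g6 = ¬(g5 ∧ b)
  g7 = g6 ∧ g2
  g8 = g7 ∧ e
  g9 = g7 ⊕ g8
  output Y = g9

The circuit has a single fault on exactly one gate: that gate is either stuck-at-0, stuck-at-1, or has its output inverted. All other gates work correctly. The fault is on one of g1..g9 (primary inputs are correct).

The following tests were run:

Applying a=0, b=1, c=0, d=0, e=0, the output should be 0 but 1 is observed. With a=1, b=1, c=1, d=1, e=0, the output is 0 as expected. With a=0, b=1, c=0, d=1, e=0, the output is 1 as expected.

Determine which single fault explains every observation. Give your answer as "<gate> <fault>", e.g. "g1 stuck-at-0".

g3 stuck-at-1

Fault-free values for test 1 (a=0, b=1, c=0, d=0, e=0): g1=1, g2=1, g3=0, g4=1, g5=1, g6=0, g7=0, g8=0, g9=0, giving Y=0. Observed 1.
Test 1: faults giving observed 1 are {g3 stuck-at-1, g3 inverted output, g4 stuck-at-0, g4 inverted output, g5 stuck-at-0, g5 inverted output, g6 stuck-at-1, g6 inverted output, g7 stuck-at-1, g7 inverted output, g8 stuck-at-1, g8 inverted output, g9 stuck-at-1, g9 inverted output}.
Test 2 (a=1, b=1, c=1, d=1, e=0): fault-free g1=0, g2=1, g3=1, g4=0, g5=1, g6=0, g7=0, g8=0, g9=0 → 0; observed 0. Eliminates g3 inverted output, g4 inverted output, g5 stuck-at-0, g5 inverted output, g6 stuck-at-1, g6 inverted output, g7 stuck-at-1, g7 inverted output, g8 stuck-at-1, g8 inverted output, g9 stuck-at-1, g9 inverted output.
Test 3 (a=0, b=1, c=0, d=1, e=0): fault-free g1=1, g2=1, g3=1, g4=1, g5=0, g6=1, g7=1, g8=0, g9=1 → 1; observed 1. Eliminates g4 stuck-at-0.
Only g3 stuck-at-1 is consistent with every test.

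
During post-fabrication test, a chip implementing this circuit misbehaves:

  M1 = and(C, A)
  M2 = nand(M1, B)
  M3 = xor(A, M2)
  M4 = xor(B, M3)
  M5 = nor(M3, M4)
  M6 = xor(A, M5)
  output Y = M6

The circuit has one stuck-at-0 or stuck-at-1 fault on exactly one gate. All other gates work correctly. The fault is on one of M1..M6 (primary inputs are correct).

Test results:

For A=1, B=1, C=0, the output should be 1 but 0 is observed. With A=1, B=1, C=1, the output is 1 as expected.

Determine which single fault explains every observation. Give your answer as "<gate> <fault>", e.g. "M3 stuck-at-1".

Fault-free values for test 1 (A=1, B=1, C=0): M1=0, M2=1, M3=0, M4=1, M5=0, M6=1, giving Y=1. Observed 0.
Test 1: faults giving observed 0 are {M4 stuck-at-0, M5 stuck-at-1, M6 stuck-at-0}.
Test 2 (A=1, B=1, C=1): fault-free M1=1, M2=0, M3=1, M4=0, M5=0, M6=1 → 1; observed 1. Eliminates M5 stuck-at-1, M6 stuck-at-0.
Only M4 stuck-at-0 is consistent with every test.

M4 stuck-at-0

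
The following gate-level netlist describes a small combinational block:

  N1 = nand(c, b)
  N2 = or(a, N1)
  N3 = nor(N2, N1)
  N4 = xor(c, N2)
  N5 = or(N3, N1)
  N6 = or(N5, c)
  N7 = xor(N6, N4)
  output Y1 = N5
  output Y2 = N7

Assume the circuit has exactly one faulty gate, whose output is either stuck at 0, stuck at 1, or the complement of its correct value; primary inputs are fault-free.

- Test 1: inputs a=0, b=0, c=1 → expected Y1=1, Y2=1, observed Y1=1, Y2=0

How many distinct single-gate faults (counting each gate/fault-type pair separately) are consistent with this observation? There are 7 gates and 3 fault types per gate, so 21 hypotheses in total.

Fault-free: N1=1, N2=1, N3=0, N4=0, N5=1, N6=1, N7=1 → Y1=1, Y2=1. Observed Y1=1, Y2=0.
  N1: stuck-at-0, inverted output ✓; others ✗
  N2: stuck-at-0, inverted output ✓; others ✗
  N3: none of the 3 fault types match ✗
  N4: stuck-at-1, inverted output ✓; others ✗
  N5: none of the 3 fault types match ✗
  N6: stuck-at-0, inverted output ✓; others ✗
  N7: stuck-at-0, inverted output ✓; others ✗
Consistent faults: {N1 stuck-at-0, N1 inverted output, N2 stuck-at-0, N2 inverted output, N4 stuck-at-1, N4 inverted output, N6 stuck-at-0, N6 inverted output, N7 stuck-at-0, N7 inverted output} — 10 in all.

10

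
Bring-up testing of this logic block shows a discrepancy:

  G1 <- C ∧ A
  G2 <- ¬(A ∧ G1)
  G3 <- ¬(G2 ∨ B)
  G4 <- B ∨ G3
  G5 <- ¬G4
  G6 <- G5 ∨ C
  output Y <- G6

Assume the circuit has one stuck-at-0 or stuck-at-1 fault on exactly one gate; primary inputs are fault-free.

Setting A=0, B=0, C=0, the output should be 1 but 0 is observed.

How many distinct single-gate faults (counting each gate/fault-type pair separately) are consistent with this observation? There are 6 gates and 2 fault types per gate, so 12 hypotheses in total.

5

Fault-free: G1=0, G2=1, G3=0, G4=0, G5=1, G6=1 → 1. Observed 0.
  G1 stuck-at-0: output 1 ✗
  G1 stuck-at-1: output 1 ✗
  G2 stuck-at-0: output 0 ✓
  G2 stuck-at-1: output 1 ✗
  G3 stuck-at-0: output 1 ✗
  G3 stuck-at-1: output 0 ✓
  G4 stuck-at-0: output 1 ✗
  G4 stuck-at-1: output 0 ✓
  G5 stuck-at-0: output 0 ✓
  G5 stuck-at-1: output 1 ✗
  G6 stuck-at-0: output 0 ✓
  G6 stuck-at-1: output 1 ✗
Consistent faults: {G2 stuck-at-0, G3 stuck-at-1, G4 stuck-at-1, G5 stuck-at-0, G6 stuck-at-0} — 5 in all.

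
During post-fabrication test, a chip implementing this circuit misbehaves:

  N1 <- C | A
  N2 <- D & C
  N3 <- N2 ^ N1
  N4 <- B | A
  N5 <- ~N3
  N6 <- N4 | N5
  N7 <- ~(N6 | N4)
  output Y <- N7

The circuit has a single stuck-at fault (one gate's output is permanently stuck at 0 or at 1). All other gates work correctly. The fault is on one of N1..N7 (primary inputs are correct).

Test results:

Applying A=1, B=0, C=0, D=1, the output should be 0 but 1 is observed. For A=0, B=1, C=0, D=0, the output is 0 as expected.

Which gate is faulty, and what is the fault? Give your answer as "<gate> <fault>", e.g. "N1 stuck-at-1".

N4 stuck-at-0

Fault-free values for test 1 (A=1, B=0, C=0, D=1): N1=1, N2=0, N3=1, N4=1, N5=0, N6=1, N7=0, giving Y=0. Observed 1.
Test 1: faults giving observed 1 are {N4 stuck-at-0, N7 stuck-at-1}.
Test 2 (A=0, B=1, C=0, D=0): fault-free N1=0, N2=0, N3=0, N4=1, N5=1, N6=1, N7=0 → 0; observed 0. Eliminates N7 stuck-at-1.
Only N4 stuck-at-0 is consistent with every test.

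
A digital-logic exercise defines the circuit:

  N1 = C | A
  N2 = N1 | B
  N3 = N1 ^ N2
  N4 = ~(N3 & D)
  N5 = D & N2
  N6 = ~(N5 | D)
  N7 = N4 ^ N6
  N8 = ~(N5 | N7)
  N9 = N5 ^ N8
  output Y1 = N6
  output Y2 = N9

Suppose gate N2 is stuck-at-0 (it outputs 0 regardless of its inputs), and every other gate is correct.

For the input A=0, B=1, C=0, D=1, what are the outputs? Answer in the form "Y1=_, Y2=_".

Propagate with N2 forced: N1=0, N2=0 [stuck-at-0], N3=0, N4=1, N5=0, N6=0, N7=1, N8=0, N9=0.
So the outputs are Y1=0, Y2=0. (Without the fault they would be Y1=0, Y2=1.)

Y1=0, Y2=0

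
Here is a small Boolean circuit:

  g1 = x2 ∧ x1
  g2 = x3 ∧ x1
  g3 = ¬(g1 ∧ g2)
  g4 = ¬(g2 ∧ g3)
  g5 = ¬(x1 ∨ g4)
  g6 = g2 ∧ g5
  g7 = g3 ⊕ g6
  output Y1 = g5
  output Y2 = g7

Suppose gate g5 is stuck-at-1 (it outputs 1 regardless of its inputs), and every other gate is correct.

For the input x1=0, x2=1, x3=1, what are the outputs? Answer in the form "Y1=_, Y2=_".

Propagate with g5 forced: g1=0, g2=0, g3=1, g4=1, g5=1 [stuck-at-1], g6=0, g7=1.
So the outputs are Y1=1, Y2=1. (Without the fault they would be Y1=0, Y2=1.)

Y1=1, Y2=1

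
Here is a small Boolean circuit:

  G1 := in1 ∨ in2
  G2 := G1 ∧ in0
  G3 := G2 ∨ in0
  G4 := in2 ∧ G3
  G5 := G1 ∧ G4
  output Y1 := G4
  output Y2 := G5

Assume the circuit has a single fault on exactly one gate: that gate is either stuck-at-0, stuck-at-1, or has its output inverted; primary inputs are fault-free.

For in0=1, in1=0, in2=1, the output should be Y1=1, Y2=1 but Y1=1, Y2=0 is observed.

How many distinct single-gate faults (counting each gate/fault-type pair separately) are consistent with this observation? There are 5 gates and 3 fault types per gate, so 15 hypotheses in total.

Fault-free: G1=1, G2=1, G3=1, G4=1, G5=1 → Y1=1, Y2=1. Observed Y1=1, Y2=0.
  G1: stuck-at-0, inverted output ✓; others ✗
  G2: none of the 3 fault types match ✗
  G3: none of the 3 fault types match ✗
  G4: none of the 3 fault types match ✗
  G5: stuck-at-0, inverted output ✓; others ✗
Consistent faults: {G1 stuck-at-0, G1 inverted output, G5 stuck-at-0, G5 inverted output} — 4 in all.

4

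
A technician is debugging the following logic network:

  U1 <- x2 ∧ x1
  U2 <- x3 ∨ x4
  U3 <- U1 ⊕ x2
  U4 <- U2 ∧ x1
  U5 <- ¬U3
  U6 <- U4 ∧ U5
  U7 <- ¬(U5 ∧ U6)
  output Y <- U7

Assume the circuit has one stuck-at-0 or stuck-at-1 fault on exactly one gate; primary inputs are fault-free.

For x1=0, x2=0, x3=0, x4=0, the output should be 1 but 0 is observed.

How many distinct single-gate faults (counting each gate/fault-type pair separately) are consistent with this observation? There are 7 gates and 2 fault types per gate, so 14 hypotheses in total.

Fault-free: U1=0, U2=0, U3=0, U4=0, U5=1, U6=0, U7=1 → 1. Observed 0.
  U1 stuck-at-0: output 1 ✗
  U1 stuck-at-1: output 1 ✗
  U2 stuck-at-0: output 1 ✗
  U2 stuck-at-1: output 1 ✗
  U3 stuck-at-0: output 1 ✗
  U3 stuck-at-1: output 1 ✗
  U4 stuck-at-0: output 1 ✗
  U4 stuck-at-1: output 0 ✓
  U5 stuck-at-0: output 1 ✗
  U5 stuck-at-1: output 1 ✗
  U6 stuck-at-0: output 1 ✗
  U6 stuck-at-1: output 0 ✓
  U7 stuck-at-0: output 0 ✓
  U7 stuck-at-1: output 1 ✗
Consistent faults: {U4 stuck-at-1, U6 stuck-at-1, U7 stuck-at-0} — 3 in all.

3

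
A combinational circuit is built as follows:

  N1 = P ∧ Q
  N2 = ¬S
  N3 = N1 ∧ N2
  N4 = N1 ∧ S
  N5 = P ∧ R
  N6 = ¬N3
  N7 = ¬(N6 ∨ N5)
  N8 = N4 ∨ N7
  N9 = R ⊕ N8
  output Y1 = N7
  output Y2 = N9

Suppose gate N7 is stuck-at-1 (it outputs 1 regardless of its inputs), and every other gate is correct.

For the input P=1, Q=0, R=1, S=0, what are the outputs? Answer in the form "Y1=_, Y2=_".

Propagate with N7 forced: N1=0, N2=1, N3=0, N4=0, N5=1, N6=1, N7=1 [stuck-at-1], N8=1, N9=0.
So the outputs are Y1=1, Y2=0. (Without the fault they would be Y1=0, Y2=1.)

Y1=1, Y2=0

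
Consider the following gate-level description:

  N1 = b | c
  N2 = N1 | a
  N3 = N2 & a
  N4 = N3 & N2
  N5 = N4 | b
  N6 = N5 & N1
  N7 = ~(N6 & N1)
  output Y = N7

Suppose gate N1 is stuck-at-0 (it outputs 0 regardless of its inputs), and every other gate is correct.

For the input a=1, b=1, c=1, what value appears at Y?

1

Propagate with N1 forced: N1=0 [stuck-at-0], N2=1, N3=1, N4=1, N5=1, N6=0, N7=1.
So Y = 1. (Without the fault it would be 0.)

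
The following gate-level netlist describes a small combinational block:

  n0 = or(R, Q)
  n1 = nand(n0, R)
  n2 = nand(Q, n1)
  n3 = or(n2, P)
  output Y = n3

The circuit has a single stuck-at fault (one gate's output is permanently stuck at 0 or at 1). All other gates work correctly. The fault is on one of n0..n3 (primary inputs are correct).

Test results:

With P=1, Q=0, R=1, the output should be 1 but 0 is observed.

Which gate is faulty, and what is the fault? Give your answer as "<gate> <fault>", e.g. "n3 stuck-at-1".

Fault-free values for test 1 (P=1, Q=0, R=1): n0=1, n1=0, n2=1, n3=1, giving Y=1. Observed 0.
Test 1: faults giving observed 0 are {n3 stuck-at-0}.
Only n3 stuck-at-0 is consistent with every test.

n3 stuck-at-0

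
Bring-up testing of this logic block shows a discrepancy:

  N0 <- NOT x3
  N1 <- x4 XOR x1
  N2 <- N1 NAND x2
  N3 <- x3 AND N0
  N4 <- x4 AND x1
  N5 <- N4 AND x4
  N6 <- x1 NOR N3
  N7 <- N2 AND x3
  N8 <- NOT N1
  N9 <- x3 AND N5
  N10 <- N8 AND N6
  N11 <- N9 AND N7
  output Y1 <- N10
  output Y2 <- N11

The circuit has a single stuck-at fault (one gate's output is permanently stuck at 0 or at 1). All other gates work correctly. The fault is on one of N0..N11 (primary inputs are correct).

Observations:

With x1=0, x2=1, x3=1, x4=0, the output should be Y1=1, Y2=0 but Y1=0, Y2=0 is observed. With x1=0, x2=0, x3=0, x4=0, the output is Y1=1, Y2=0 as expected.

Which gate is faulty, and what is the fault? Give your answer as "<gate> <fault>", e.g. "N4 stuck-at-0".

N0 stuck-at-1

Fault-free values for test 1 (x1=0, x2=1, x3=1, x4=0): N0=0, N1=0, N2=1, N3=0, N4=0, N5=0, N6=1, N7=1, N8=1, N9=0, N10=1, N11=0, giving Y1=1, Y2=0. Observed Y1=0, Y2=0.
Test 1: faults giving observed Y1=0, Y2=0 are {N0 stuck-at-1, N1 stuck-at-1, N3 stuck-at-1, N6 stuck-at-0, N8 stuck-at-0, N10 stuck-at-0}.
Test 2 (x1=0, x2=0, x3=0, x4=0): fault-free N0=1, N1=0, N2=1, N3=0, N4=0, N5=0, N6=1, N7=0, N8=1, N9=0, N10=1, N11=0 → Y1=1, Y2=0; observed Y1=1, Y2=0. Eliminates N1 stuck-at-1, N3 stuck-at-1, N6 stuck-at-0, N8 stuck-at-0, N10 stuck-at-0.
Only N0 stuck-at-1 is consistent with every test.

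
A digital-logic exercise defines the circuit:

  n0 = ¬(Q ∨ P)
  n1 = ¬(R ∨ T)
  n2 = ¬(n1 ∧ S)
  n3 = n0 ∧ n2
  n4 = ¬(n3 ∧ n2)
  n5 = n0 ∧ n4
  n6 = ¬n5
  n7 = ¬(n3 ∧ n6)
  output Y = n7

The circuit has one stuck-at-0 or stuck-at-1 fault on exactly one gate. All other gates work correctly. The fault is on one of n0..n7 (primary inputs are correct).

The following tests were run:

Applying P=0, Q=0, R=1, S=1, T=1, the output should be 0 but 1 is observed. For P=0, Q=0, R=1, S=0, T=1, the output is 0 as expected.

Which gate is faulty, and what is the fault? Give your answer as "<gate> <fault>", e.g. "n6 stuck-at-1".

n1 stuck-at-1

Fault-free values for test 1 (P=0, Q=0, R=1, S=1, T=1): n0=1, n1=0, n2=1, n3=1, n4=0, n5=0, n6=1, n7=0, giving Y=0. Observed 1.
Test 1: faults giving observed 1 are {n0 stuck-at-0, n1 stuck-at-1, n2 stuck-at-0, n3 stuck-at-0, n4 stuck-at-1, n5 stuck-at-1, n6 stuck-at-0, n7 stuck-at-1}.
Test 2 (P=0, Q=0, R=1, S=0, T=1): fault-free n0=1, n1=0, n2=1, n3=1, n4=0, n5=0, n6=1, n7=0 → 0; observed 0. Eliminates n0 stuck-at-0, n2 stuck-at-0, n3 stuck-at-0, n4 stuck-at-1, n5 stuck-at-1, n6 stuck-at-0, n7 stuck-at-1.
Only n1 stuck-at-1 is consistent with every test.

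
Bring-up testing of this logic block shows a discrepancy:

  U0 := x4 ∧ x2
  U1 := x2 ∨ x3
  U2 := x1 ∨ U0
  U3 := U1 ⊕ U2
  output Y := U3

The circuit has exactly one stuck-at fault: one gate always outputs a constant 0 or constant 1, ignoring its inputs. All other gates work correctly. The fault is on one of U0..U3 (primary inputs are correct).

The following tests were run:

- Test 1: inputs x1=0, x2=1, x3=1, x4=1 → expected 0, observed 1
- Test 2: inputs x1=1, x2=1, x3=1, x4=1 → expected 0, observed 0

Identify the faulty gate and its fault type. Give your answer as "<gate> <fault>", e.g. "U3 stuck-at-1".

U0 stuck-at-0

Fault-free values for test 1 (x1=0, x2=1, x3=1, x4=1): U0=1, U1=1, U2=1, U3=0, giving Y=0. Observed 1.
Test 1: faults giving observed 1 are {U0 stuck-at-0, U1 stuck-at-0, U2 stuck-at-0, U3 stuck-at-1}.
Test 2 (x1=1, x2=1, x3=1, x4=1): fault-free U0=1, U1=1, U2=1, U3=0 → 0; observed 0. Eliminates U1 stuck-at-0, U2 stuck-at-0, U3 stuck-at-1.
Only U0 stuck-at-0 is consistent with every test.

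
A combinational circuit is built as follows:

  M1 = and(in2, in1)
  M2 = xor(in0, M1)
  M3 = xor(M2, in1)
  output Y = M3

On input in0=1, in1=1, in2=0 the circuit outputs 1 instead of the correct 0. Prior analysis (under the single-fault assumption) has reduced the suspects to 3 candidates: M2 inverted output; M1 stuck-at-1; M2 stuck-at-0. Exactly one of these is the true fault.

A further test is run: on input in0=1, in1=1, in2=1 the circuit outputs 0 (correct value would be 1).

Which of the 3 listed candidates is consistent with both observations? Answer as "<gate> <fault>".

Evaluate each candidate on input in0=1, in1=1, in2=1:
  M2 inverted output: M1=1, M2=1 [inverted output], M3=0 → 0 — matches
  M1 stuck-at-1: M1=1 [stuck-at-1], M2=0, M3=1 → 1 — eliminated
  M2 stuck-at-0: M1=1, M2=0 [stuck-at-0], M3=1 → 1 — eliminated
Only M2 inverted output reproduces the observed 0.

M2 inverted output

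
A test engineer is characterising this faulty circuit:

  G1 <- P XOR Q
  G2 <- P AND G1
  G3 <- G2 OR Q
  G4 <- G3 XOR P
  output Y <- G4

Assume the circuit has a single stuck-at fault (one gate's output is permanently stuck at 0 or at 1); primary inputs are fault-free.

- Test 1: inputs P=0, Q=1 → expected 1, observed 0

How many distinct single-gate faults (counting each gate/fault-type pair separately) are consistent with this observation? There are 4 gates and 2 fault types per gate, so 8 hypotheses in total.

Fault-free: G1=1, G2=0, G3=1, G4=1 → 1. Observed 0.
  G1 stuck-at-0: output 1 ✗
  G1 stuck-at-1: output 1 ✗
  G2 stuck-at-0: output 1 ✗
  G2 stuck-at-1: output 1 ✗
  G3 stuck-at-0: output 0 ✓
  G3 stuck-at-1: output 1 ✗
  G4 stuck-at-0: output 0 ✓
  G4 stuck-at-1: output 1 ✗
Consistent faults: {G3 stuck-at-0, G4 stuck-at-0} — 2 in all.

2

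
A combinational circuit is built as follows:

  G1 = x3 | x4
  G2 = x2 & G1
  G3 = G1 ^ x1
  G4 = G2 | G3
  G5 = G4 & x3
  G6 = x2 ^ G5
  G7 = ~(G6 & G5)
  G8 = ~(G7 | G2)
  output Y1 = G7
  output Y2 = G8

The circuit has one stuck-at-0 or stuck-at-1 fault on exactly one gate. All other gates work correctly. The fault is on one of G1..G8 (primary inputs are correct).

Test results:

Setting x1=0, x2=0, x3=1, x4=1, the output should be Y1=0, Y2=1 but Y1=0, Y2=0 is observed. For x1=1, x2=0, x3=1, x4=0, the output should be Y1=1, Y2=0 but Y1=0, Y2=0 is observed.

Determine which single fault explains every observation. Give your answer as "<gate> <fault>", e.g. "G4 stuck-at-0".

G2 stuck-at-1

Fault-free values for test 1 (x1=0, x2=0, x3=1, x4=1): G1=1, G2=0, G3=1, G4=1, G5=1, G6=1, G7=0, G8=1, giving Y1=0, Y2=1. Observed Y1=0, Y2=0.
Test 1: faults giving observed Y1=0, Y2=0 are {G2 stuck-at-1, G8 stuck-at-0}.
Test 2 (x1=1, x2=0, x3=1, x4=0): fault-free G1=1, G2=0, G3=0, G4=0, G5=0, G6=0, G7=1, G8=0 → Y1=1, Y2=0; observed Y1=0, Y2=0. Eliminates G8 stuck-at-0.
Only G2 stuck-at-1 is consistent with every test.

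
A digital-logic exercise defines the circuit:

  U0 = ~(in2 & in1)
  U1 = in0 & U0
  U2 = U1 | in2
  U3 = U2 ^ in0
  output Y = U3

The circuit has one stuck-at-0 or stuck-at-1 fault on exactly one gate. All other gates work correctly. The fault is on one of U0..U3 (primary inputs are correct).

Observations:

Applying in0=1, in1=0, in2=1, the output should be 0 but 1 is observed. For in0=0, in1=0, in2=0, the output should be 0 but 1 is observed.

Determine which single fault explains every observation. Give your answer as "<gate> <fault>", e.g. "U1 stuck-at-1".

U3 stuck-at-1

Fault-free values for test 1 (in0=1, in1=0, in2=1): U0=1, U1=1, U2=1, U3=0, giving Y=0. Observed 1.
Test 1: faults giving observed 1 are {U2 stuck-at-0, U3 stuck-at-1}.
Test 2 (in0=0, in1=0, in2=0): fault-free U0=1, U1=0, U2=0, U3=0 → 0; observed 1. Eliminates U2 stuck-at-0.
Only U3 stuck-at-1 is consistent with every test.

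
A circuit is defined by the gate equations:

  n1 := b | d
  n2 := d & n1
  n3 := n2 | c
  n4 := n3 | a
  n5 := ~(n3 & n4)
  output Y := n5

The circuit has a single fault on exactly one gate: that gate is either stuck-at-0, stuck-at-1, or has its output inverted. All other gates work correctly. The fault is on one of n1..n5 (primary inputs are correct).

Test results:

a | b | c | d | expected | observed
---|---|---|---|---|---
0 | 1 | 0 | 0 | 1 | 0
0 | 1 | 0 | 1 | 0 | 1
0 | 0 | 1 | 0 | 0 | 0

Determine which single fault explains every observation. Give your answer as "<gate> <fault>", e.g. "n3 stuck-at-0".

n2 inverted output

Fault-free values for test 1 (a=0, b=1, c=0, d=0): n1=1, n2=0, n3=0, n4=0, n5=1, giving Y=1. Observed 0.
Test 1: faults giving observed 0 are {n2 stuck-at-1, n2 inverted output, n3 stuck-at-1, n3 inverted output, n5 stuck-at-0, n5 inverted output}.
Test 2 (a=0, b=1, c=0, d=1): fault-free n1=1, n2=1, n3=1, n4=1, n5=0 → 0; observed 1. Eliminates n2 stuck-at-1, n3 stuck-at-1, n5 stuck-at-0.
Test 3 (a=0, b=0, c=1, d=0): fault-free n1=0, n2=0, n3=1, n4=1, n5=0 → 0; observed 0. Eliminates n3 inverted output, n5 inverted output.
Only n2 inverted output is consistent with every test.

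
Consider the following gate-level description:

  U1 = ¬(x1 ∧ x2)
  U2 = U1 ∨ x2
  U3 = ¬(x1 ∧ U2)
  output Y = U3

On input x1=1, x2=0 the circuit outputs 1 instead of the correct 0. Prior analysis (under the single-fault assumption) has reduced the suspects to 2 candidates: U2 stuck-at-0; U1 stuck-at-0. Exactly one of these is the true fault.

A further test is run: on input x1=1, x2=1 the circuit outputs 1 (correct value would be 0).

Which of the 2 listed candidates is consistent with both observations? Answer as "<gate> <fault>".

U2 stuck-at-0

Evaluate each candidate on input x1=1, x2=1:
  U2 stuck-at-0: U1=0, U2=0 [stuck-at-0], U3=1 → 1 — matches
  U1 stuck-at-0: U1=0 [stuck-at-0], U2=1, U3=0 → 0 — eliminated
Only U2 stuck-at-0 reproduces the observed 1.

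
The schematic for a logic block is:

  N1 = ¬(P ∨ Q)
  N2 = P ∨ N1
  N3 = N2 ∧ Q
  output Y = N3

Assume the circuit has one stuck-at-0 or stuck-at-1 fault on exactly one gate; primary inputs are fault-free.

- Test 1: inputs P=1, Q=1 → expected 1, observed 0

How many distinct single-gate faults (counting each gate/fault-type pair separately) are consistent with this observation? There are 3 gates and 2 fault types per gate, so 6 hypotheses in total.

2

Fault-free: N1=0, N2=1, N3=1 → 1. Observed 0.
  N1 stuck-at-0: output 1 ✗
  N1 stuck-at-1: output 1 ✗
  N2 stuck-at-0: output 0 ✓
  N2 stuck-at-1: output 1 ✗
  N3 stuck-at-0: output 0 ✓
  N3 stuck-at-1: output 1 ✗
Consistent faults: {N2 stuck-at-0, N3 stuck-at-0} — 2 in all.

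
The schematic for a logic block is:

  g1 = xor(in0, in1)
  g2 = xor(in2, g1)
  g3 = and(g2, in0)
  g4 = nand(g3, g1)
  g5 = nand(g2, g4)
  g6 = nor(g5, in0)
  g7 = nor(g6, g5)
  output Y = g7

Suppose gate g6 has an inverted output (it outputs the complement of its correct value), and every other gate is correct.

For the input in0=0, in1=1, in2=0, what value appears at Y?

1

Propagate with g6 forced: g1=1, g2=1, g3=0, g4=1, g5=0, g6=0 [inverted output], g7=1.
So Y = 1. (Without the fault it would be 0.)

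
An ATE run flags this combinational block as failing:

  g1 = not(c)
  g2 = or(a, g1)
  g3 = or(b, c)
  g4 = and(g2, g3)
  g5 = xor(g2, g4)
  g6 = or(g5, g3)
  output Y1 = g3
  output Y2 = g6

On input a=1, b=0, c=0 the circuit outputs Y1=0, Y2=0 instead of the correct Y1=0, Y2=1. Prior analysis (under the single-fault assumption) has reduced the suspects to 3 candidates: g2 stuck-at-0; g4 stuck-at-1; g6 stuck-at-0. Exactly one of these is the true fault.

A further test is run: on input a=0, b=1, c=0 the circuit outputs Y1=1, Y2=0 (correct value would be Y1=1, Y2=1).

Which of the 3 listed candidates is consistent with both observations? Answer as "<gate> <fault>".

g6 stuck-at-0

Evaluate each candidate on input a=0, b=1, c=0:
  g2 stuck-at-0: g1=1, g2=0 [stuck-at-0], g3=1, g4=0, g5=0, g6=1 → Y1=1, Y2=1 — eliminated
  g4 stuck-at-1: g1=1, g2=1, g3=1, g4=1 [stuck-at-1], g5=0, g6=1 → Y1=1, Y2=1 — eliminated
  g6 stuck-at-0: g1=1, g2=1, g3=1, g4=1, g5=0, g6=0 [stuck-at-0] → Y1=1, Y2=0 — matches
Only g6 stuck-at-0 reproduces the observed Y1=1, Y2=0.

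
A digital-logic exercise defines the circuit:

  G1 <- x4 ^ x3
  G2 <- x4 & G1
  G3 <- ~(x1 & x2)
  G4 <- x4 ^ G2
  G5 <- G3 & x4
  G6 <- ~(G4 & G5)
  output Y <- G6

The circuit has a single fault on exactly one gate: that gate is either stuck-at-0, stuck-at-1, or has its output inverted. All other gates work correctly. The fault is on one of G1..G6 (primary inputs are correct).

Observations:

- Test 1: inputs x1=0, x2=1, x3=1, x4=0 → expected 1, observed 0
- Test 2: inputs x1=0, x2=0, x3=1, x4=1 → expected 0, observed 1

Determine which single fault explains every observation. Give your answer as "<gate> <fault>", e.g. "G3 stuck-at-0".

Fault-free values for test 1 (x1=0, x2=1, x3=1, x4=0): G1=1, G2=0, G3=1, G4=0, G5=0, G6=1, giving Y=1. Observed 0.
Test 1: faults giving observed 0 are {G6 stuck-at-0, G6 inverted output}.
Test 2 (x1=0, x2=0, x3=1, x4=1): fault-free G1=0, G2=0, G3=1, G4=1, G5=1, G6=0 → 0; observed 1. Eliminates G6 stuck-at-0.
Only G6 inverted output is consistent with every test.

G6 inverted output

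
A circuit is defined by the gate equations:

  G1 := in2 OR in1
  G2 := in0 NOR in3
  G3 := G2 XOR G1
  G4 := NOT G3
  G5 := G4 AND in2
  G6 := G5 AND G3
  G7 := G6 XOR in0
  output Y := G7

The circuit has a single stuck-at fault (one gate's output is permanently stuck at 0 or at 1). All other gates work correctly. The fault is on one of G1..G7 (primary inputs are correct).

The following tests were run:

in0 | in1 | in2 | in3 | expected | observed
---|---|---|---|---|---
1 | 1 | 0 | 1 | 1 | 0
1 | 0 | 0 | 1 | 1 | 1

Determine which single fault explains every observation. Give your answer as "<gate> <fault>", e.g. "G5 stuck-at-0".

Fault-free values for test 1 (in0=1, in1=1, in2=0, in3=1): G1=1, G2=0, G3=1, G4=0, G5=0, G6=0, G7=1, giving Y=1. Observed 0.
Test 1: faults giving observed 0 are {G5 stuck-at-1, G6 stuck-at-1, G7 stuck-at-0}.
Test 2 (in0=1, in1=0, in2=0, in3=1): fault-free G1=0, G2=0, G3=0, G4=1, G5=0, G6=0, G7=1 → 1; observed 1. Eliminates G6 stuck-at-1, G7 stuck-at-0.
Only G5 stuck-at-1 is consistent with every test.

G5 stuck-at-1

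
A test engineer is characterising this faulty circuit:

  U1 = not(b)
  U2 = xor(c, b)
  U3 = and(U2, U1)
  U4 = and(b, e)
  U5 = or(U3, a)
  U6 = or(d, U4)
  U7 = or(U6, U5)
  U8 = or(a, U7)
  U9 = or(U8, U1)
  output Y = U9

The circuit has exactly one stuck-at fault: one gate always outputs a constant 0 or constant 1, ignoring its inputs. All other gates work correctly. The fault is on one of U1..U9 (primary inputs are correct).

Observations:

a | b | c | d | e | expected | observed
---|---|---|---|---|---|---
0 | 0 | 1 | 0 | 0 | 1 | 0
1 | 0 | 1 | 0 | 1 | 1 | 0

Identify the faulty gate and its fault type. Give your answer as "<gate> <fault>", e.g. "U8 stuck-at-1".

U9 stuck-at-0

Fault-free values for test 1 (a=0, b=0, c=1, d=0, e=0): U1=1, U2=1, U3=1, U4=0, U5=1, U6=0, U7=1, U8=1, U9=1, giving Y=1. Observed 0.
Test 1: faults giving observed 0 are {U1 stuck-at-0, U9 stuck-at-0}.
Test 2 (a=1, b=0, c=1, d=0, e=1): fault-free U1=1, U2=1, U3=1, U4=0, U5=1, U6=0, U7=1, U8=1, U9=1 → 1; observed 0. Eliminates U1 stuck-at-0.
Only U9 stuck-at-0 is consistent with every test.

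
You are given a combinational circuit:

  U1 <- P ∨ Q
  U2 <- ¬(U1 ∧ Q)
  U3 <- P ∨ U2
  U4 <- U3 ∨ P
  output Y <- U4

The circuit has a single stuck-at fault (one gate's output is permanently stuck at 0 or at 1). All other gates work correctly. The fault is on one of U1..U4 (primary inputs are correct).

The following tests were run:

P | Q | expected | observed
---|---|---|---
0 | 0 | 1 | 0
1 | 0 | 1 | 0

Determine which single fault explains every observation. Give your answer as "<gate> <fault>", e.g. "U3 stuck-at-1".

U4 stuck-at-0

Fault-free values for test 1 (P=0, Q=0): U1=0, U2=1, U3=1, U4=1, giving Y=1. Observed 0.
Test 1: faults giving observed 0 are {U2 stuck-at-0, U3 stuck-at-0, U4 stuck-at-0}.
Test 2 (P=1, Q=0): fault-free U1=1, U2=1, U3=1, U4=1 → 1; observed 0. Eliminates U2 stuck-at-0, U3 stuck-at-0.
Only U4 stuck-at-0 is consistent with every test.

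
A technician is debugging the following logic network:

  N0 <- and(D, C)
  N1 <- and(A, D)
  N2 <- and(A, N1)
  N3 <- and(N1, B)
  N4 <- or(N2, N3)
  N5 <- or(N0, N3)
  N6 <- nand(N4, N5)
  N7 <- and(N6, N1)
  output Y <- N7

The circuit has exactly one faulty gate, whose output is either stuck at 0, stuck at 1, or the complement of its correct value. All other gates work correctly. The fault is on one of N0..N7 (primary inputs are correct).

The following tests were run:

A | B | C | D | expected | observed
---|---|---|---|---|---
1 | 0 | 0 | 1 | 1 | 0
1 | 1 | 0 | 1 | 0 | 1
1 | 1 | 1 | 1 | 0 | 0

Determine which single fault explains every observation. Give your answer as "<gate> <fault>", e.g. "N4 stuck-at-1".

N3 inverted output

Fault-free values for test 1 (A=1, B=0, C=0, D=1): N0=0, N1=1, N2=1, N3=0, N4=1, N5=0, N6=1, N7=1, giving Y=1. Observed 0.
Test 1: faults giving observed 0 are {N0 stuck-at-1, N0 inverted output, N1 stuck-at-0, N1 inverted output, N3 stuck-at-1, N3 inverted output, N5 stuck-at-1, N5 inverted output, N6 stuck-at-0, N6 inverted output, N7 stuck-at-0, N7 inverted output}.
Test 2 (A=1, B=1, C=0, D=1): fault-free N0=0, N1=1, N2=1, N3=1, N4=1, N5=1, N6=0, N7=0 → 0; observed 1. Eliminates N0 stuck-at-1, N0 inverted output, N1 stuck-at-0, N1 inverted output, N3 stuck-at-1, N5 stuck-at-1, N6 stuck-at-0, N7 stuck-at-0.
Test 3 (A=1, B=1, C=1, D=1): fault-free N0=1, N1=1, N2=1, N3=1, N4=1, N5=1, N6=0, N7=0 → 0; observed 0. Eliminates N5 inverted output, N6 inverted output, N7 inverted output.
Only N3 inverted output is consistent with every test.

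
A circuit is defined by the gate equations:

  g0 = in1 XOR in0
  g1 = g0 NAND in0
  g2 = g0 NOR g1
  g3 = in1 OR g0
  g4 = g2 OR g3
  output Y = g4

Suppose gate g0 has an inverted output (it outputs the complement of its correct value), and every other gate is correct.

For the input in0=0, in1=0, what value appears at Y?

Propagate with g0 forced: g0=1 [inverted output], g1=1, g2=0, g3=1, g4=1.
So Y = 1. (Without the fault it would be 0.)

1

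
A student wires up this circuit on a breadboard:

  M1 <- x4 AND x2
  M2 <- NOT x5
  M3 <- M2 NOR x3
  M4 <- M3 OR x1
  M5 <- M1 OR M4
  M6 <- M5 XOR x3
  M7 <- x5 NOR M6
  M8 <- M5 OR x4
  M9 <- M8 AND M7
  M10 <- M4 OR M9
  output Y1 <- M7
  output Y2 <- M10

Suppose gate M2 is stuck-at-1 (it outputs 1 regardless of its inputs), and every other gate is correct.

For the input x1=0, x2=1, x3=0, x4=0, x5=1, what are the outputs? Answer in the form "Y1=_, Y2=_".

Y1=0, Y2=0

Propagate with M2 forced: M1=0, M2=1 [stuck-at-1], M3=0, M4=0, M5=0, M6=0, M7=0, M8=0, M9=0, M10=0.
So the outputs are Y1=0, Y2=0. (Without the fault they would be Y1=0, Y2=1.)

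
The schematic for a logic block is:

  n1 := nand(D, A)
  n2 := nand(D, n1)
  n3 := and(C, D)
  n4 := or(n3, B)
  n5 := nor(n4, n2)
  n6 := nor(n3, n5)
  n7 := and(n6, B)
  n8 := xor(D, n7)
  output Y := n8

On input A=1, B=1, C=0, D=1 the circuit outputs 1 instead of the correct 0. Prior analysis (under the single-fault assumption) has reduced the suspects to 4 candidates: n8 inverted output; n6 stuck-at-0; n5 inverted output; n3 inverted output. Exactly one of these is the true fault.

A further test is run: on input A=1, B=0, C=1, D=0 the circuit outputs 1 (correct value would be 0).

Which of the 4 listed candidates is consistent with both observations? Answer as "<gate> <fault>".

Evaluate each candidate on input A=1, B=0, C=1, D=0:
  n8 inverted output: n1=1, n2=1, n3=0, n4=0, n5=0, n6=1, n7=0, n8=1 [inverted output] → 1 — matches
  n6 stuck-at-0: n1=1, n2=1, n3=0, n4=0, n5=0, n6=0 [stuck-at-0], n7=0, n8=0 → 0 — eliminated
  n5 inverted output: n1=1, n2=1, n3=0, n4=0, n5=1 [inverted output], n6=0, n7=0, n8=0 → 0 — eliminated
  n3 inverted output: n1=1, n2=1, n3=1 [inverted output], n4=1, n5=0, n6=0, n7=0, n8=0 → 0 — eliminated
Only n8 inverted output reproduces the observed 1.

n8 inverted output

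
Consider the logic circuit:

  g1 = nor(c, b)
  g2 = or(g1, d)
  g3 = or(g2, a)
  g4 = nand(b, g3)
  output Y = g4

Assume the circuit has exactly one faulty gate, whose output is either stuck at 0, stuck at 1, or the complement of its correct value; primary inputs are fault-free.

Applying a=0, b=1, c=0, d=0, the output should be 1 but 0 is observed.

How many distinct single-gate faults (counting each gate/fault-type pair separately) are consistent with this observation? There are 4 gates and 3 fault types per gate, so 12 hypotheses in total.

8

Fault-free: g1=0, g2=0, g3=0, g4=1 → 1. Observed 0.
  g1 stuck-at-0: output 1 ✗
  g1 stuck-at-1: output 0 ✓
  g1 inverted output: output 0 ✓
  g2 stuck-at-0: output 1 ✗
  g2 stuck-at-1: output 0 ✓
  g2 inverted output: output 0 ✓
  g3 stuck-at-0: output 1 ✗
  g3 stuck-at-1: output 0 ✓
  g3 inverted output: output 0 ✓
  g4 stuck-at-0: output 0 ✓
  g4 stuck-at-1: output 1 ✗
  g4 inverted output: output 0 ✓
Consistent faults: {g1 stuck-at-1, g1 inverted output, g2 stuck-at-1, g2 inverted output, g3 stuck-at-1, g3 inverted output, g4 stuck-at-0, g4 inverted output} — 8 in all.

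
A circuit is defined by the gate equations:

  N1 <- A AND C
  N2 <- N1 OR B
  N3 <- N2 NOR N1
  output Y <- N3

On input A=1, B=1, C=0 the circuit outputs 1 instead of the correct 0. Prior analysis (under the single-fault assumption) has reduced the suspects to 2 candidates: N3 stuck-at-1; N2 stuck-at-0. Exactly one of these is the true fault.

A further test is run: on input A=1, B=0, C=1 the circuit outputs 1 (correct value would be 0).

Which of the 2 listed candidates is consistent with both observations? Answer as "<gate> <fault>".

N3 stuck-at-1

Evaluate each candidate on input A=1, B=0, C=1:
  N3 stuck-at-1: N1=1, N2=1, N3=1 [stuck-at-1] → 1 — matches
  N2 stuck-at-0: N1=1, N2=0 [stuck-at-0], N3=0 → 0 — eliminated
Only N3 stuck-at-1 reproduces the observed 1.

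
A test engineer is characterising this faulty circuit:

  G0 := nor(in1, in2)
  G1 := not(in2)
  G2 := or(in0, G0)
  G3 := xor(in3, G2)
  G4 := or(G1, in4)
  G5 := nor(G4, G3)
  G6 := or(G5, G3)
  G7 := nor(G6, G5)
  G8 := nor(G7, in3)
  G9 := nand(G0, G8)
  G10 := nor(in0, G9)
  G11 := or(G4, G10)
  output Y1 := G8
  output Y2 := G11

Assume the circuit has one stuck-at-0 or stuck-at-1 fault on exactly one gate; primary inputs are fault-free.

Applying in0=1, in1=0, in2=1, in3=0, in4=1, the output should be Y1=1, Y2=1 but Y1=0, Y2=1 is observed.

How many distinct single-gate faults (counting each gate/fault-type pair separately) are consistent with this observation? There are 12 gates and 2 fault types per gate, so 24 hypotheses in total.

Fault-free: G0=0, G1=0, G2=1, G3=1, G4=1, G5=0, G6=1, G7=0, G8=1, G9=1, G10=0, G11=1 → Y1=1, Y2=1. Observed Y1=0, Y2=1.
  G0: none of the 2 fault types match ✗
  G1: none of the 2 fault types match ✗
  G2: stuck-at-0 ✓; others ✗
  G3: stuck-at-0 ✓; others ✗
  G4: none of the 2 fault types match ✗
  G5: none of the 2 fault types match ✗
  G6: stuck-at-0 ✓; others ✗
  G7: stuck-at-1 ✓; others ✗
  G8: stuck-at-0 ✓; others ✗
  G9: none of the 2 fault types match ✗
  G10: none of the 2 fault types match ✗
  G11: none of the 2 fault types match ✗
Consistent faults: {G2 stuck-at-0, G3 stuck-at-0, G6 stuck-at-0, G7 stuck-at-1, G8 stuck-at-0} — 5 in all.

5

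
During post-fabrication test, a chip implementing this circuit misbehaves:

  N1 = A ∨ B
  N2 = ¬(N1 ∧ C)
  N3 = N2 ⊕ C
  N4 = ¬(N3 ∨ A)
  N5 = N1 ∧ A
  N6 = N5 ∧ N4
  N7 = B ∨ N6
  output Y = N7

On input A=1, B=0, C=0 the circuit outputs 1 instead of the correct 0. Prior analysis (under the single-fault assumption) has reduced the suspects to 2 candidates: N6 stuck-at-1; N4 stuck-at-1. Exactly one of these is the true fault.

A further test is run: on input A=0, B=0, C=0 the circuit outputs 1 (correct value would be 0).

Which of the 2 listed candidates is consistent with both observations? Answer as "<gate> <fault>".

N6 stuck-at-1

Evaluate each candidate on input A=0, B=0, C=0:
  N6 stuck-at-1: N1=0, N2=1, N3=1, N4=0, N5=0, N6=1 [stuck-at-1], N7=1 → 1 — matches
  N4 stuck-at-1: N1=0, N2=1, N3=1, N4=1 [stuck-at-1], N5=0, N6=0, N7=0 → 0 — eliminated
Only N6 stuck-at-1 reproduces the observed 1.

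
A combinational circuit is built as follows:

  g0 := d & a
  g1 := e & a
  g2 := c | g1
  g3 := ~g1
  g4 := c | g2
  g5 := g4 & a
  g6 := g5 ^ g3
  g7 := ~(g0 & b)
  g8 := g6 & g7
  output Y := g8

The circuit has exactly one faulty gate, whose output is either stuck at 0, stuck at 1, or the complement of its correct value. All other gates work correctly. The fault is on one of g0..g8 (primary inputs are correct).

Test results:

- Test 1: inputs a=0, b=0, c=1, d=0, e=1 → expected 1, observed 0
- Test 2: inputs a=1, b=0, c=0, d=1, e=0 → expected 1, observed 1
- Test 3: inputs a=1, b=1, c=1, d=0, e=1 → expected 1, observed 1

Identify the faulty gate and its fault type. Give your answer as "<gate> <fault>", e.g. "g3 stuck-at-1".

Fault-free values for test 1 (a=0, b=0, c=1, d=0, e=1): g0=0, g1=0, g2=1, g3=1, g4=1, g5=0, g6=1, g7=1, g8=1, giving Y=1. Observed 0.
Test 1: faults giving observed 0 are {g1 stuck-at-1, g1 inverted output, g3 stuck-at-0, g3 inverted output, g5 stuck-at-1, g5 inverted output, g6 stuck-at-0, g6 inverted output, g7 stuck-at-0, g7 inverted output, g8 stuck-at-0, g8 inverted output}.
Test 2 (a=1, b=0, c=0, d=1, e=0): fault-free g0=1, g1=0, g2=0, g3=1, g4=0, g5=0, g6=1, g7=1, g8=1 → 1; observed 1. Eliminates g3 stuck-at-0, g3 inverted output, g5 stuck-at-1, g5 inverted output, g6 stuck-at-0, g6 inverted output, g7 stuck-at-0, g7 inverted output, g8 stuck-at-0, g8 inverted output.
Test 3 (a=1, b=1, c=1, d=0, e=1): fault-free g0=0, g1=1, g2=1, g3=0, g4=1, g5=1, g6=1, g7=1, g8=1 → 1; observed 1. Eliminates g1 inverted output.
Only g1 stuck-at-1 is consistent with every test.

g1 stuck-at-1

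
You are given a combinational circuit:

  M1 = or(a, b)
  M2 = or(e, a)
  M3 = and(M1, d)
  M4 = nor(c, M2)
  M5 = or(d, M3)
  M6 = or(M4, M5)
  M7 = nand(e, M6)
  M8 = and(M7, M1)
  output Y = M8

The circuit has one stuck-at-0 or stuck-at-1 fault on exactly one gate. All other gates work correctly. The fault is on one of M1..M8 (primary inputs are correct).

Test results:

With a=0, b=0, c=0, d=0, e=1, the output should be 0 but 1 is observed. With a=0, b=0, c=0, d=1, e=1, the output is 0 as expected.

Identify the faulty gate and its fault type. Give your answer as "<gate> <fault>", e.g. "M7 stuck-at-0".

M1 stuck-at-1

Fault-free values for test 1 (a=0, b=0, c=0, d=0, e=1): M1=0, M2=1, M3=0, M4=0, M5=0, M6=0, M7=1, M8=0, giving Y=0. Observed 1.
Test 1: faults giving observed 1 are {M1 stuck-at-1, M8 stuck-at-1}.
Test 2 (a=0, b=0, c=0, d=1, e=1): fault-free M1=0, M2=1, M3=0, M4=0, M5=1, M6=1, M7=0, M8=0 → 0; observed 0. Eliminates M8 stuck-at-1.
Only M1 stuck-at-1 is consistent with every test.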